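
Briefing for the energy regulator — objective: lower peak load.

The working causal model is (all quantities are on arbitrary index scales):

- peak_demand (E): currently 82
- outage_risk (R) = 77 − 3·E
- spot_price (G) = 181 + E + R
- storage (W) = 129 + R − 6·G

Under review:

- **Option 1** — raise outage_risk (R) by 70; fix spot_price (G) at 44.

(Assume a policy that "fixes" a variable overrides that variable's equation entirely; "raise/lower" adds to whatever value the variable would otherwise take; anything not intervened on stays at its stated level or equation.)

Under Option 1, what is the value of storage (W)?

-234

Option 1 (R + 70, G := 44):
  E = 82
  R = 77 − 3·82 (+70 from intervention) = -99
  G = 44
  W = 129 + (-99) − 6·44 = -234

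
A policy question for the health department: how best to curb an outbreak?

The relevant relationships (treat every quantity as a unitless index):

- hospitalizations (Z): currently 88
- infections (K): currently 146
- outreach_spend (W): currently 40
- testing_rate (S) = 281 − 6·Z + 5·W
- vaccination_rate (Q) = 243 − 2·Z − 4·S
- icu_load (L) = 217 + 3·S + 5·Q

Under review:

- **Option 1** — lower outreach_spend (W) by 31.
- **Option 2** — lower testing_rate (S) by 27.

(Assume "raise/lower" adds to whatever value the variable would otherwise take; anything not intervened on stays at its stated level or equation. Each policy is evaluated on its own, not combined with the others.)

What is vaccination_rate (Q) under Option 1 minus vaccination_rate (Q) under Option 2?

Option 1 (W − 31):
  Z = 88
  W = 40 − 31 = 9
  S = 281 − 6·88 + 5·9 = -202
  Q = 243 − 2·88 − 4·(-202) = 875
Option 2 (S − 27):
  Z = 88
  W = 40
  S = 281 − 6·88 + 5·40 (−27 from intervention) = -74
  Q = 243 − 2·88 − 4·(-74) = 363
Q: 875 − 363 = 512

512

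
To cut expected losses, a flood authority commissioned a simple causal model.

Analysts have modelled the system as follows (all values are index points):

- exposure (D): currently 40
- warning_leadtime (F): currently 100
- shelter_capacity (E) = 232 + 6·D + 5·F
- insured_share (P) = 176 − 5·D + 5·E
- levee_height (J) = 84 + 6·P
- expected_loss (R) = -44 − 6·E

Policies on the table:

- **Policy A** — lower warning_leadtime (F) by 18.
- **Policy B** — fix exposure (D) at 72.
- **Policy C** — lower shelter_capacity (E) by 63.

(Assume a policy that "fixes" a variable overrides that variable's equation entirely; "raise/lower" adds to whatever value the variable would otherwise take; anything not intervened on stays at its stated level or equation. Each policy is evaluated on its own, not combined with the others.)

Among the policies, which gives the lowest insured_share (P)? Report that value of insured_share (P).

Policy A (F − 18):
  D = 40
  F = 100 − 18 = 82
  E = 232 + 6·40 + 5·82 = 882
  P = 176 − 5·40 + 5·882 = 4386
Policy B (D := 72):
  D = 72
  F = 100
  E = 232 + 6·72 + 5·100 = 1164
  P = 176 − 5·72 + 5·1164 = 5636
Policy C (E − 63):
  D = 40
  F = 100
  E = 232 + 6·40 + 5·100 (−63 from intervention) = 909
  P = 176 − 5·40 + 5·909 = 4521
Comparing — Policy A: P=4386, Policy B: P=5636, Policy C: P=4521. Lowest is 4386 (Policy A).

4386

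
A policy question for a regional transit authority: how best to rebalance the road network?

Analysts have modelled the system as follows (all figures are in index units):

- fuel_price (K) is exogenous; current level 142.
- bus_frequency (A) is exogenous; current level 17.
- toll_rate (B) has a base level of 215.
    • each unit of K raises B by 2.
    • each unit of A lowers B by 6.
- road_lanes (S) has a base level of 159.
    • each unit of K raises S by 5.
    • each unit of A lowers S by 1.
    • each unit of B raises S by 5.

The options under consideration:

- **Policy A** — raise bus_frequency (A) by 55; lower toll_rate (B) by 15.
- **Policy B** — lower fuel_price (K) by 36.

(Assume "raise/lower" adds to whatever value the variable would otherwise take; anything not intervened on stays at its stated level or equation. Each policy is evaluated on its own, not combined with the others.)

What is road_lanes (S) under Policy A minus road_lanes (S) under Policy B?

-1240

Policy A (A + 55, B − 15):
  K = 142
  A = 17 + 55 = 72
  B = 215 + 2·142 − 6·72 (−15 from intervention) = 52
  S = 159 + 5·142 − 72 + 5·52 = 1057
Policy B (K − 36):
  K = 142 − 36 = 106
  A = 17
  B = 215 + 2·106 − 6·17 = 325
  S = 159 + 5·106 − 17 + 5·325 = 2297
S: 1057 − 2297 = -1240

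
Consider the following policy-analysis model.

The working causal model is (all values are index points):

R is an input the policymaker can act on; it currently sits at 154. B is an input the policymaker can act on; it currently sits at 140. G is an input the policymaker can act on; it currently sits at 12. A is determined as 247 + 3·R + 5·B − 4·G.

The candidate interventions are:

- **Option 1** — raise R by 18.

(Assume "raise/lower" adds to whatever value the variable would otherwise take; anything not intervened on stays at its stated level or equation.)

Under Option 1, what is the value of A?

1415

Option 1 (R + 18):
  R = 154 + 18 = 172
  B = 140
  G = 12
  A = 247 + 3·172 + 5·140 − 4·12 = 1415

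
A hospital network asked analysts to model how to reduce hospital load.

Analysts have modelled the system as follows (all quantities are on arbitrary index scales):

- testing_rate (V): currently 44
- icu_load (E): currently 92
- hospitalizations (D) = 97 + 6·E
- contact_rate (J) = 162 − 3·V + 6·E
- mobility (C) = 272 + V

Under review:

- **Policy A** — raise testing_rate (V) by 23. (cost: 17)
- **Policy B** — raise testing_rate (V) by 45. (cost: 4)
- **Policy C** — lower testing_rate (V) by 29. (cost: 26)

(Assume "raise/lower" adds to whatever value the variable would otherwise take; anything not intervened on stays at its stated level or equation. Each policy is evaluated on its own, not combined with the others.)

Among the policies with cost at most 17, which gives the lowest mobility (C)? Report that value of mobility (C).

Policy A (V + 23):
  V = 44 + 23 = 67
  C = 272 + 67 = 339
Policy B (V + 45):
  V = 44 + 45 = 89
  C = 272 + 89 = 361
Comparing — Policy A: C=339, Policy B: C=361. Lowest is 339 (Policy A).

339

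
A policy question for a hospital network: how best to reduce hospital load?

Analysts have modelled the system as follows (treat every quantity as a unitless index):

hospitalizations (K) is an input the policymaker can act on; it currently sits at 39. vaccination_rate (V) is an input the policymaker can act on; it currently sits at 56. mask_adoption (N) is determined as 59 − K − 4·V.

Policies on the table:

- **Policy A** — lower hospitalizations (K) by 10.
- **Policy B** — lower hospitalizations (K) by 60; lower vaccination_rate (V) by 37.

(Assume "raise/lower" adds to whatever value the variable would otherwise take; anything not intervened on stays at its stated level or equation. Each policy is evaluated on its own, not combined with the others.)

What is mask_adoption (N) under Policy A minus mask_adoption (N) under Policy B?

-198

Policy A (K − 10):
  K = 39 − 10 = 29
  V = 56
  N = 59 − 29 − 4·56 = -194
Policy B (K − 60, V − 37):
  K = 39 − 60 = -21
  V = 56 − 37 = 19
  N = 59 − (-21) − 4·19 = 4
N: -194 − 4 = -198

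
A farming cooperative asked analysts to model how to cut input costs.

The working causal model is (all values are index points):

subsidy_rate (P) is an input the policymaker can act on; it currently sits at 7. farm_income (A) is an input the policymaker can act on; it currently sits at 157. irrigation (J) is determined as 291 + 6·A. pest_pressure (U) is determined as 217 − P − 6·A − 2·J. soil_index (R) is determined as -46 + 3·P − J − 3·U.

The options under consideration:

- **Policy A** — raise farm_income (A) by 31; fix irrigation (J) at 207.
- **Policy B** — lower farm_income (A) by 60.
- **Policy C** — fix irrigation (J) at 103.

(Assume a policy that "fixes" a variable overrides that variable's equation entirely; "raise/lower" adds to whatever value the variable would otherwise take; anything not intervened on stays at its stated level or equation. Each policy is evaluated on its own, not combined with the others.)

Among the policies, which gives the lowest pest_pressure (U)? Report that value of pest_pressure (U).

Policy A (A + 31, J := 207):
  P = 7
  A = 157 + 31 = 188
  J = 207
  U = 217 − 7 − 6·188 − 2·207 = -1332
Policy B (A − 60):
  P = 7
  A = 157 − 60 = 97
  J = 291 + 6·97 = 873
  U = 217 − 7 − 6·97 − 2·873 = -2118
Policy C (J := 103):
  P = 7
  A = 157
  J = 103
  U = 217 − 7 − 6·157 − 2·103 = -938
Comparing — Policy A: U=-1332, Policy B: U=-2118, Policy C: U=-938. Lowest is -2118 (Policy B).

-2118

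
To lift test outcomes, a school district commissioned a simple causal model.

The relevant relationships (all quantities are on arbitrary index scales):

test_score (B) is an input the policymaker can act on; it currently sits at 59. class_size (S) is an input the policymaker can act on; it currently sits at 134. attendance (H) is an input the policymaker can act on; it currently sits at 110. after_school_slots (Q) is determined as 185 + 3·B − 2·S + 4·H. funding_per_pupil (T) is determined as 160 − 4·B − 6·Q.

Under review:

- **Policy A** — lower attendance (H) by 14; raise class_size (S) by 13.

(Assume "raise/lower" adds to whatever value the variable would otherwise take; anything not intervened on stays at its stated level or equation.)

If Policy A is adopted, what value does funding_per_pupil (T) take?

Policy A (H − 14, S + 13):
  B = 59
  S = 134 + 13 = 147
  H = 110 − 14 = 96
  Q = 185 + 3·59 − 2·147 + 4·96 = 452
  T = 160 − 4·59 − 6·452 = -2788

-2788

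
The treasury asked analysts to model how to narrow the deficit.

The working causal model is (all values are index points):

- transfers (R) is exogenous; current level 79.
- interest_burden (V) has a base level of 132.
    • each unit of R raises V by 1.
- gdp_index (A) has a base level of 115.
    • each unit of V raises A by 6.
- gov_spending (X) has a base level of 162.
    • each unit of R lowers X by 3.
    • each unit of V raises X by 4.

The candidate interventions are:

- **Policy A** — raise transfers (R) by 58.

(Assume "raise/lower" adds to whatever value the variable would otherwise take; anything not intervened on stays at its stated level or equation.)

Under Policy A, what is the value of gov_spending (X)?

Policy A (R + 58):
  R = 79 + 58 = 137
  V = 132 + 137 = 269
  X = 162 − 3·137 + 4·269 = 827

827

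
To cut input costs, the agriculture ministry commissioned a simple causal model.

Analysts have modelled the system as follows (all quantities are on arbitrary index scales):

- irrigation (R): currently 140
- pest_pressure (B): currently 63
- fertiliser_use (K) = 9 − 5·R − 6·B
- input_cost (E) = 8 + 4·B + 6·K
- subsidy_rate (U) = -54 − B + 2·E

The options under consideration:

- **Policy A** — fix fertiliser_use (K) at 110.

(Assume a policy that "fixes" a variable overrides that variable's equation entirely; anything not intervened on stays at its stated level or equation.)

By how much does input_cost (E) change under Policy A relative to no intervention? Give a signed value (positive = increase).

7074

Baseline:
  R = 140
  B = 63
  K = 9 − 5·140 − 6·63 = -1069
  E = 8 + 4·63 + 6·(-1069) = -6154
Policy A (K := 110):
  R = 140
  B = 63
  K = 110
  E = 8 + 4·63 + 6·110 = 920
Change in E: 920 − (-6154) = 7074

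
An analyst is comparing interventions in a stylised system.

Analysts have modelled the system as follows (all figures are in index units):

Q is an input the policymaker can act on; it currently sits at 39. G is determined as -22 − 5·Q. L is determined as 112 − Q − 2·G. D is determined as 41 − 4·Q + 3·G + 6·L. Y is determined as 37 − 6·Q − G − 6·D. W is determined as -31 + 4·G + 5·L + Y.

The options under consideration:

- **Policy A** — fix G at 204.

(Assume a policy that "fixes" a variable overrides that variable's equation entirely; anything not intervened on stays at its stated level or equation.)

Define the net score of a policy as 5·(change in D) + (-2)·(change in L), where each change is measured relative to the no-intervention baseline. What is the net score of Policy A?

-17261

Baseline:
  Q = 39
  G = -22 − 5·39 = -217
  L = 112 − 39 − 2·(-217) = 507
  D = 41 − 4·39 + 3·(-217) + 6·507 = 2276
Policy A (G := 204):
  Q = 39
  G = 204
  L = 112 − 39 − 2·204 = -335
  D = 41 − 4·39 + 3·204 + 6·(-335) = -1513
ΔD = -1513 − 2276 = -3789; ΔL = -335 − 507 = -842
Score = 5·(-3789) + (-2)·(-842) = -17261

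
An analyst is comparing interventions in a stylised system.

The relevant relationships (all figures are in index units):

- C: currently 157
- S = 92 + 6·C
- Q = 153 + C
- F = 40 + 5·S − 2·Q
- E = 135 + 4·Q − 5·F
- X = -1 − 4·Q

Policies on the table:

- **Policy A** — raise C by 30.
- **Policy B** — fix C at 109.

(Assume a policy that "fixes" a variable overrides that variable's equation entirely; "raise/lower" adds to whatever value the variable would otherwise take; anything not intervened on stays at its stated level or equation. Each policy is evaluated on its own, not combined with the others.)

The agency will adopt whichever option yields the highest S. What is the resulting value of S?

Policy A (C + 30):
  C = 157 + 30 = 187
  S = 92 + 6·187 = 1214
Policy B (C := 109):
  C = 109
  S = 92 + 6·109 = 746
Comparing — Policy A: S=1214, Policy B: S=746. Highest is 1214 (Policy A).

1214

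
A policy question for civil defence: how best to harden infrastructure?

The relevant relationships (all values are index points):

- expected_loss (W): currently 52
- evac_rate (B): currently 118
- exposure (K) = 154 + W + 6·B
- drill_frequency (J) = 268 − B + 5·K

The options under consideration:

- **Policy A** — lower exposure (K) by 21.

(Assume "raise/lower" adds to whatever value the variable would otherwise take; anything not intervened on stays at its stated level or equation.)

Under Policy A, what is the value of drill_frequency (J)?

4615

Policy A (K − 21):
  W = 52
  B = 118
  K = 154 + 52 + 6·118 (−21 from intervention) = 893
  J = 268 − 118 + 5·893 = 4615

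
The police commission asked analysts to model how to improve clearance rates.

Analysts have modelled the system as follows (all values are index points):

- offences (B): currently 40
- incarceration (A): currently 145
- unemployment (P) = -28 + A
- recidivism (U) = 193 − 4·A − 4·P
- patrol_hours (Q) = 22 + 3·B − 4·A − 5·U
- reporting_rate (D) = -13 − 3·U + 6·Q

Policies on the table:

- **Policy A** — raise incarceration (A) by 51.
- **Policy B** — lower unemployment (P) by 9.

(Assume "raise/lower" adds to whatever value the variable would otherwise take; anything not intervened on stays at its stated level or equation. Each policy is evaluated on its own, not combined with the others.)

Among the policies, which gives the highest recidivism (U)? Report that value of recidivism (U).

Policy A (A + 51):
  A = 145 + 51 = 196
  P = -28 + 196 = 168
  U = 193 − 4·196 − 4·168 = -1263
Policy B (P − 9):
  A = 145
  P = -28 + 145 (−9 from intervention) = 108
  U = 193 − 4·145 − 4·108 = -819
Comparing — Policy A: U=-1263, Policy B: U=-819. Highest is -819 (Policy B).

-819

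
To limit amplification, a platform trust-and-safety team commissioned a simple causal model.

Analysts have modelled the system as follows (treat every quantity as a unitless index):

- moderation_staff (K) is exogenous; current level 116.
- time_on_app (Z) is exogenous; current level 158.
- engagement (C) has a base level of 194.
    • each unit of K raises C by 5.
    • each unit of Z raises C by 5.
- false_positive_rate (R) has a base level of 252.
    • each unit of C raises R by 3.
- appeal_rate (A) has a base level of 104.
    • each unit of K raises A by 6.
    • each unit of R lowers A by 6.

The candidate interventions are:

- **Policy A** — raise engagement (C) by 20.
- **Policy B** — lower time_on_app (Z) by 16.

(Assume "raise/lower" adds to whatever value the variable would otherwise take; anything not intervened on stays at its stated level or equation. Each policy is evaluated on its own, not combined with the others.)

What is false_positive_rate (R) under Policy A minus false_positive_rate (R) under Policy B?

300

Policy A (C + 20):
  K = 116
  Z = 158
  C = 194 + 5·116 + 5·158 (+20 from intervention) = 1584
  R = 252 + 3·1584 = 5004
Policy B (Z − 16):
  K = 116
  Z = 158 − 16 = 142
  C = 194 + 5·116 + 5·142 = 1484
  R = 252 + 3·1484 = 4704
R: 5004 − 4704 = 300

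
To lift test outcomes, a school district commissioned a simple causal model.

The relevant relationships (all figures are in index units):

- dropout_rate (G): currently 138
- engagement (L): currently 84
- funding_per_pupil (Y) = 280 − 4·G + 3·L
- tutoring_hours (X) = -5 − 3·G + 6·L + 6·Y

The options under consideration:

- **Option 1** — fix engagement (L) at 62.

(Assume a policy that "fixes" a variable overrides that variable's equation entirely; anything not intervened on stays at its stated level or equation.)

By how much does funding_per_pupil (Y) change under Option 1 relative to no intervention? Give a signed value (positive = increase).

Baseline:
  G = 138
  L = 84
  Y = 280 − 4·138 + 3·84 = -20
Option 1 (L := 62):
  G = 138
  L = 62
  Y = 280 − 4·138 + 3·62 = -86
Change in Y: -86 − (-20) = -66

-66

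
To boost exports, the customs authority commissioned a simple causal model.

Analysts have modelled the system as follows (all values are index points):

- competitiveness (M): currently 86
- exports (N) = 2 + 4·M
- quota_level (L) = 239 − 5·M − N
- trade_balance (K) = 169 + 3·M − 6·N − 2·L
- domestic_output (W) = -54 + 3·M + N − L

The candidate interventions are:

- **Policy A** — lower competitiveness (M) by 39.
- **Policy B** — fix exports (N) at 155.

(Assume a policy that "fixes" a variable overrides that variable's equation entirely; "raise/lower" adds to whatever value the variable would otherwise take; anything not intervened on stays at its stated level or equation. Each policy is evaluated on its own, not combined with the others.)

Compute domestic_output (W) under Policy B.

705

Policy B (N := 155):
  M = 86
  N = 155
  L = 239 − 5·86 − 155 = -346
  W = -54 + 3·86 + 155 − (-346) = 705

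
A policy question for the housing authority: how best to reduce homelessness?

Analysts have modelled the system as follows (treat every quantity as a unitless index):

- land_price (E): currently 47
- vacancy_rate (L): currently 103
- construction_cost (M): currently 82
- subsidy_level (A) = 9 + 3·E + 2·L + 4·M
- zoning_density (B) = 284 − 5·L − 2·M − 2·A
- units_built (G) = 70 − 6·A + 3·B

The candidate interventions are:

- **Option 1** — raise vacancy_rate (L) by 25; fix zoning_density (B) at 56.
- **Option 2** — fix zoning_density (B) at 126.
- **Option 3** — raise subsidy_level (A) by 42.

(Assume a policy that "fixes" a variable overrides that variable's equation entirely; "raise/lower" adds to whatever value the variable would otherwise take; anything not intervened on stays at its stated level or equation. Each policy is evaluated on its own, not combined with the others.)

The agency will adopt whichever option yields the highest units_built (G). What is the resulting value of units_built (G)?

-3656

Option 1 (L + 25, B := 56):
  E = 47
  L = 103 + 25 = 128
  M = 82
  A = 9 + 3·47 + 2·128 + 4·82 = 734
  B = 56
  G = 70 − 6·734 + 3·56 = -4166
Option 2 (B := 126):
  E = 47
  L = 103
  M = 82
  A = 9 + 3·47 + 2·103 + 4·82 = 684
  B = 126
  G = 70 − 6·684 + 3·126 = -3656
Option 3 (A + 42):
  E = 47
  L = 103
  M = 82
  A = 9 + 3·47 + 2·103 + 4·82 (+42 from intervention) = 726
  B = 284 − 5·103 − 2·82 − 2·726 = -1847
  G = 70 − 6·726 + 3·(-1847) = -9827
Comparing — Option 1: G=-4166, Option 2: G=-3656, Option 3: G=-9827. Highest is -3656 (Option 2).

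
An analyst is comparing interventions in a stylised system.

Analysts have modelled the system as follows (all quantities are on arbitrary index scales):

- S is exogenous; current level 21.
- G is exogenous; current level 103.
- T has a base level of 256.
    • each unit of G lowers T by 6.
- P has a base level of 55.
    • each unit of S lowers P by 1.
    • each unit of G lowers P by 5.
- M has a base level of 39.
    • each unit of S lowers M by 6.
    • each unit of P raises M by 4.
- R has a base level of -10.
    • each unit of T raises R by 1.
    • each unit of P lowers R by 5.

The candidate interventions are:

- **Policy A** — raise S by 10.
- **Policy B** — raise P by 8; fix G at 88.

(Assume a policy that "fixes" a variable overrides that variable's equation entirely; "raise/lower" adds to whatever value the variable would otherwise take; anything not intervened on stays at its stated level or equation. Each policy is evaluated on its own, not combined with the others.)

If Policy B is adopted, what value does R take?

Policy B (P + 8, G := 88):
  S = 21
  G = 88
  T = 256 − 6·88 = -272
  P = 55 − 21 − 5·88 (+8 from intervention) = -398
  R = -10 + (-272) − 5·(-398) = 1708

1708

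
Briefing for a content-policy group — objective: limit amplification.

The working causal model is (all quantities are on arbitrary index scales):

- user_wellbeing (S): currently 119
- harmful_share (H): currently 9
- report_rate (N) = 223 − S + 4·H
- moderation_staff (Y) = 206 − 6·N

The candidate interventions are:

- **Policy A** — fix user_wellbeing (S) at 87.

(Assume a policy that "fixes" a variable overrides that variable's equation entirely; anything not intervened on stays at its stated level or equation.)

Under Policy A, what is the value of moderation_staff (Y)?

-826

Policy A (S := 87):
  S = 87
  H = 9
  N = 223 − 87 + 4·9 = 172
  Y = 206 − 6·172 = -826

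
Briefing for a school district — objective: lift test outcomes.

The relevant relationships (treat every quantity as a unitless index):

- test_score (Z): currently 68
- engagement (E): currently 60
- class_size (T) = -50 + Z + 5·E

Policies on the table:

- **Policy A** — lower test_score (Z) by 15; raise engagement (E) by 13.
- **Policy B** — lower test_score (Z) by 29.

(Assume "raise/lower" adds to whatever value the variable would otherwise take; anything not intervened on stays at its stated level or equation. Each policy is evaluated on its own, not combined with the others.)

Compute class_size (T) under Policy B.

289

Policy B (Z − 29):
  Z = 68 − 29 = 39
  E = 60
  T = -50 + 39 + 5·60 = 289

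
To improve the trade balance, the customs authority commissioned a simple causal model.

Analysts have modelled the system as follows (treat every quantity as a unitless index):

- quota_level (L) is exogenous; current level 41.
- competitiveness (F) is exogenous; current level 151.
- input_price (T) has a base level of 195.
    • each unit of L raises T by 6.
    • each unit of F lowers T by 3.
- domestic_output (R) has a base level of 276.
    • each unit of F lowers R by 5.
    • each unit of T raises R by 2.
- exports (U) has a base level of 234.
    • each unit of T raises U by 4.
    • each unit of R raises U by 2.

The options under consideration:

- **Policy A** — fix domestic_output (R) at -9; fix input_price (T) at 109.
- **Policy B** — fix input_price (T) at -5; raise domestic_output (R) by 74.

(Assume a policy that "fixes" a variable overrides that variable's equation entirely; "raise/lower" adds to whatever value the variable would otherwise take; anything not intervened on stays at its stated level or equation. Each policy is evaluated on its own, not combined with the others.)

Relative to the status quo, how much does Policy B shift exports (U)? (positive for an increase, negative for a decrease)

204

Baseline:
  L = 41
  F = 151
  T = 195 + 6·41 − 3·151 = -12
  R = 276 − 5·151 + 2·(-12) = -503
  U = 234 + 4·(-12) + 2·(-503) = -820
Policy B (T := -5, R + 74):
  L = 41
  F = 151
  T = -5
  R = 276 − 5·151 + 2·(-5) (+74 from intervention) = -415
  U = 234 + 4·(-5) + 2·(-415) = -616
Change in U: -616 − (-820) = 204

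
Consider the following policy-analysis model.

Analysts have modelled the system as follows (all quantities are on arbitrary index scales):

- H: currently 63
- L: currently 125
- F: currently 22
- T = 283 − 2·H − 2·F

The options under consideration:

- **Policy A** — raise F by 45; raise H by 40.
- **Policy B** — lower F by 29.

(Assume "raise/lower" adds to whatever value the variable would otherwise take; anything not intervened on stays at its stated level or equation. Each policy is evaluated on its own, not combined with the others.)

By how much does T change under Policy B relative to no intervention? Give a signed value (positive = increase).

58

Baseline:
  H = 63
  F = 22
  T = 283 − 2·63 − 2·22 = 113
Policy B (F − 29):
  H = 63
  F = 22 − 29 = -7
  T = 283 − 2·63 − 2·(-7) = 171
Change in T: 171 − 113 = 58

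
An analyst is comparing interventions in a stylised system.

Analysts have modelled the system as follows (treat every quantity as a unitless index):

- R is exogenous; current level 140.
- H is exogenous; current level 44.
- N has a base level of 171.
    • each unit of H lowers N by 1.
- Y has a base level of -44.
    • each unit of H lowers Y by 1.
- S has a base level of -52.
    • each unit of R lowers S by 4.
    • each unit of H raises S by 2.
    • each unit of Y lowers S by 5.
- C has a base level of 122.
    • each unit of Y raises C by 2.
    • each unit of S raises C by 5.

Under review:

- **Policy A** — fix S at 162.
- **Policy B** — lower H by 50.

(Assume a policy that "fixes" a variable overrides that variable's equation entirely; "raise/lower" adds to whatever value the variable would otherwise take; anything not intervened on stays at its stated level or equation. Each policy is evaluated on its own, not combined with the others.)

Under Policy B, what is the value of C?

-2124

Policy B (H − 50):
  R = 140
  H = 44 − 50 = -6
  Y = -44 − (-6) = -38
  S = -52 − 4·140 + 2·(-6) − 5·(-38) = -434
  C = 122 + 2·(-38) + 5·(-434) = -2124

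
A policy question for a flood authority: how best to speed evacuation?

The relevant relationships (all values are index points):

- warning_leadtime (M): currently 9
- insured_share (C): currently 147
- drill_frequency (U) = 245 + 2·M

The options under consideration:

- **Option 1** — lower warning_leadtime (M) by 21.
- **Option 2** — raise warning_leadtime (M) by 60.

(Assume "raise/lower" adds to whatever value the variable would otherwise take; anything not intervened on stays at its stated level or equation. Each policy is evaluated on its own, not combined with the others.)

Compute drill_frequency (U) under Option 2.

Option 2 (M + 60):
  M = 9 + 60 = 69
  U = 245 + 2·69 = 383

383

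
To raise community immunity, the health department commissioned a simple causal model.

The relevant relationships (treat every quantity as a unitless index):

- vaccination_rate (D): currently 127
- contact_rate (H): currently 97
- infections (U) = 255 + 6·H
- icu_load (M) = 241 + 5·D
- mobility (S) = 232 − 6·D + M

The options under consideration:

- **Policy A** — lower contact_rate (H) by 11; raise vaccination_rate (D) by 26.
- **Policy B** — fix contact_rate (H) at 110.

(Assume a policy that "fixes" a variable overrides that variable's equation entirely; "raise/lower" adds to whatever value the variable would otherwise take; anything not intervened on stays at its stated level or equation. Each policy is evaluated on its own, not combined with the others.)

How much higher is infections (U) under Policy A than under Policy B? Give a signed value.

Policy A (H − 11, D + 26):
  H = 97 − 11 = 86
  U = 255 + 6·86 = 771
Policy B (H := 110):
  H = 110
  U = 255 + 6·110 = 915
U: 771 − 915 = -144

-144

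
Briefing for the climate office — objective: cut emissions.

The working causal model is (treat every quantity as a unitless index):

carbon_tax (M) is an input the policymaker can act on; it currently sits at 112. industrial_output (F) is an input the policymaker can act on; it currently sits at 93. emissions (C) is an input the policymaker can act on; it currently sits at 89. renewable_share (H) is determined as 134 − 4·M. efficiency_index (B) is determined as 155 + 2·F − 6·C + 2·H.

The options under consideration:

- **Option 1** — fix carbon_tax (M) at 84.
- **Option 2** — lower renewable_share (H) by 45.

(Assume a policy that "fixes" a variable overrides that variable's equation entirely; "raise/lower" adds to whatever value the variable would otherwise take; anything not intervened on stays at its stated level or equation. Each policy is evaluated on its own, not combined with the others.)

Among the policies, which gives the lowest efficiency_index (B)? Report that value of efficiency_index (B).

Option 1 (M := 84):
  M = 84
  F = 93
  C = 89
  H = 134 − 4·84 = -202
  B = 155 + 2·93 − 6·89 + 2·(-202) = -597
Option 2 (H − 45):
  M = 112
  F = 93
  C = 89
  H = 134 − 4·112 (−45 from intervention) = -359
  B = 155 + 2·93 − 6·89 + 2·(-359) = -911
Comparing — Option 1: B=-597, Option 2: B=-911. Lowest is -911 (Option 2).

-911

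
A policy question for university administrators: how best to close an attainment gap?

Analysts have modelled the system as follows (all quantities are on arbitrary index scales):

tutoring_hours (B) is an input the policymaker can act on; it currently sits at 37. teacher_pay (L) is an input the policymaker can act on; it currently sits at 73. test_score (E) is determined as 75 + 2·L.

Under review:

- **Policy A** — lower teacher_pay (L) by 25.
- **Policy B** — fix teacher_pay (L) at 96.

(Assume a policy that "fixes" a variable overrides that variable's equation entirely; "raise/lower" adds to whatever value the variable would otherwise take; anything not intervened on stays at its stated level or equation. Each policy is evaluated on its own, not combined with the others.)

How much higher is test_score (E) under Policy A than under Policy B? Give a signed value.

Policy A (L − 25):
  L = 73 − 25 = 48
  E = 75 + 2·48 = 171
Policy B (L := 96):
  L = 96
  E = 75 + 2·96 = 267
E: 171 − 267 = -96

-96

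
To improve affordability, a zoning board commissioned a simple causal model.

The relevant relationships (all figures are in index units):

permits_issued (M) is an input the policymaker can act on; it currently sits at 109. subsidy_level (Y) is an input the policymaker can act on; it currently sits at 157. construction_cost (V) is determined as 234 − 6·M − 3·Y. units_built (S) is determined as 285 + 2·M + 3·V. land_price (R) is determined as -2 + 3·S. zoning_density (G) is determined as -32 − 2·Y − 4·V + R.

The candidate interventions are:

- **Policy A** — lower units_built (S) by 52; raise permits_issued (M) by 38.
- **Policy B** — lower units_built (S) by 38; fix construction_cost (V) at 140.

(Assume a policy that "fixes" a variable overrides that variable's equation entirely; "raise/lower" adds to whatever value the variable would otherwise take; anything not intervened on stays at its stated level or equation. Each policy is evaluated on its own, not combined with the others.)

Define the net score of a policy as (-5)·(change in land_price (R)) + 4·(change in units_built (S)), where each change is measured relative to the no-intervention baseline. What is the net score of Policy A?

Baseline:
  M = 109
  Y = 157
  V = 234 − 6·109 − 3·157 = -891
  S = 285 + 2·109 + 3·(-891) = -2170
  R = -2 + 3·(-2170) = -6512
Policy A (S − 52, M + 38):
  M = 109 + 38 = 147
  Y = 157
  V = 234 − 6·147 − 3·157 = -1119
  S = 285 + 2·147 + 3·(-1119) (−52 from intervention) = -2830
  R = -2 + 3·(-2830) = -8492
ΔR = -8492 − (-6512) = -1980; ΔS = -2830 − (-2170) = -660
Score = (-5)·(-1980) + 4·(-660) = 7260

7260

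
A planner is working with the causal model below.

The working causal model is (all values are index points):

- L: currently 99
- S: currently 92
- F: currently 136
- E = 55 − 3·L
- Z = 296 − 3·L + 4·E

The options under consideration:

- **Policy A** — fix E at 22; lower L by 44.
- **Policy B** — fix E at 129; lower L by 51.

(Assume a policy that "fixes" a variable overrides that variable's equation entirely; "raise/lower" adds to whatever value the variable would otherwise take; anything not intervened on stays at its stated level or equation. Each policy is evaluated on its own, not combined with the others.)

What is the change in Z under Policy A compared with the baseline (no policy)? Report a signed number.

Baseline:
  L = 99
  E = 55 − 3·99 = -242
  Z = 296 − 3·99 + 4·(-242) = -969
Policy A (E := 22, L − 44):
  L = 99 − 44 = 55
  E = 22
  Z = 296 − 3·55 + 4·22 = 219
Change in Z: 219 − (-969) = 1188

1188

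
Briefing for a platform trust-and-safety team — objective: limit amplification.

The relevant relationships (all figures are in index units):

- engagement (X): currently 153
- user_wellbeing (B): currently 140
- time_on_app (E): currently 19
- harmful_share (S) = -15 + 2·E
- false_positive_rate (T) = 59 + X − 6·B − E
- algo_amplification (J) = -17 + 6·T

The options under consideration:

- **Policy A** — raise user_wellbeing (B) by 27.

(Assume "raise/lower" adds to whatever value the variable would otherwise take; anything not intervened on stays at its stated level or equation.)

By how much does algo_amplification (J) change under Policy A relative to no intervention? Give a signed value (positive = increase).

Baseline:
  X = 153
  B = 140
  E = 19
  T = 59 + 153 − 6·140 − 19 = -647
  J = -17 + 6·(-647) = -3899
Policy A (B + 27):
  X = 153
  B = 140 + 27 = 167
  E = 19
  T = 59 + 153 − 6·167 − 19 = -809
  J = -17 + 6·(-809) = -4871
Change in J: -4871 − (-3899) = -972

-972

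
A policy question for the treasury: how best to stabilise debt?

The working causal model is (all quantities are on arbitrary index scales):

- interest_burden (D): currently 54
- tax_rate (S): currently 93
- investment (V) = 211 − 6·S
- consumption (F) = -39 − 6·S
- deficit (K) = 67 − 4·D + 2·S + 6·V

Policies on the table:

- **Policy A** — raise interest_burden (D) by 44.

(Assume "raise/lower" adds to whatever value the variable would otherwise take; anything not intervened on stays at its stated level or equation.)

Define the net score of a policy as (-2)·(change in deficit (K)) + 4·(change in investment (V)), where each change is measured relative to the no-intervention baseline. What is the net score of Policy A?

Baseline:
  D = 54
  S = 93
  V = 211 − 6·93 = -347
  K = 67 − 4·54 + 2·93 + 6·(-347) = -2045
Policy A (D + 44):
  D = 54 + 44 = 98
  S = 93
  V = 211 − 6·93 = -347
  K = 67 − 4·98 + 2·93 + 6·(-347) = -2221
ΔK = -2221 − (-2045) = -176; ΔV = -347 − (-347) = 0
Score = (-2)·(-176) + 4·0 = 352

352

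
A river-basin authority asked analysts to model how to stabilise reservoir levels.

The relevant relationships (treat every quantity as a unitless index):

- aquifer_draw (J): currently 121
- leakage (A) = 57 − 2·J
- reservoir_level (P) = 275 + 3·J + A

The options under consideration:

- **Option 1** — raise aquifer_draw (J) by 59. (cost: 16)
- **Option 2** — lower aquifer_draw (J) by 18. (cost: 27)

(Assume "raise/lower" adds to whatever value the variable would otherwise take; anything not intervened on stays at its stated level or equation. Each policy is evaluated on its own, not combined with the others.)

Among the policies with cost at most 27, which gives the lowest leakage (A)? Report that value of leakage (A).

Option 1 (J + 59):
  J = 121 + 59 = 180
  A = 57 − 2·180 = -303
Option 2 (J − 18):
  J = 121 − 18 = 103
  A = 57 − 2·103 = -149
Comparing — Option 1: A=-303, Option 2: A=-149. Lowest is -303 (Option 1).

-303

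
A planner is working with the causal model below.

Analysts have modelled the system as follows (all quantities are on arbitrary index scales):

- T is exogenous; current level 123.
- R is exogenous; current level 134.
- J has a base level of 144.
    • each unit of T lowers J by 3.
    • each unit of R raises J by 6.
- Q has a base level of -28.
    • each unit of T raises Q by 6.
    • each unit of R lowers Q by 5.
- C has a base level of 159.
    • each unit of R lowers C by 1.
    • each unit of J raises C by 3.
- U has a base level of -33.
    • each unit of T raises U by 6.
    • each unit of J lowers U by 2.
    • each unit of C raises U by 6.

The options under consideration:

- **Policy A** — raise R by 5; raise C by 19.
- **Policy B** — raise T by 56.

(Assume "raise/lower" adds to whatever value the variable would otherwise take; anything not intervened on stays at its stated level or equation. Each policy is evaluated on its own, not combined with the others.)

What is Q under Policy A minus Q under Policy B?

Policy A (R + 5, C + 19):
  T = 123
  R = 134 + 5 = 139
  Q = -28 + 6·123 − 5·139 = 15
Policy B (T + 56):
  T = 123 + 56 = 179
  R = 134
  Q = -28 + 6·179 − 5·134 = 376
Q: 15 − 376 = -361

-361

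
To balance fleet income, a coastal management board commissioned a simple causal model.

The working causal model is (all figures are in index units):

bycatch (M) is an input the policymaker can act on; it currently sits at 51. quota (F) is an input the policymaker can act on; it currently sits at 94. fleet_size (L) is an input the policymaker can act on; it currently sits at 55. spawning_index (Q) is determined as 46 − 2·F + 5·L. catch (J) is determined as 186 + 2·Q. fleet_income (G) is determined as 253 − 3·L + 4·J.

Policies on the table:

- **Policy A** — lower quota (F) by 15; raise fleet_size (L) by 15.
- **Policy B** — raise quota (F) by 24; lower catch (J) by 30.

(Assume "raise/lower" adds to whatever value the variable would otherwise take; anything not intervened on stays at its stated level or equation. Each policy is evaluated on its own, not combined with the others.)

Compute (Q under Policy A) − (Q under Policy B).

Policy A (F − 15, L + 15):
  F = 94 − 15 = 79
  L = 55 + 15 = 70
  Q = 46 − 2·79 + 5·70 = 238
Policy B (F + 24, J − 30):
  F = 94 + 24 = 118
  L = 55
  Q = 46 − 2·118 + 5·55 = 85
Q: 238 − 85 = 153

153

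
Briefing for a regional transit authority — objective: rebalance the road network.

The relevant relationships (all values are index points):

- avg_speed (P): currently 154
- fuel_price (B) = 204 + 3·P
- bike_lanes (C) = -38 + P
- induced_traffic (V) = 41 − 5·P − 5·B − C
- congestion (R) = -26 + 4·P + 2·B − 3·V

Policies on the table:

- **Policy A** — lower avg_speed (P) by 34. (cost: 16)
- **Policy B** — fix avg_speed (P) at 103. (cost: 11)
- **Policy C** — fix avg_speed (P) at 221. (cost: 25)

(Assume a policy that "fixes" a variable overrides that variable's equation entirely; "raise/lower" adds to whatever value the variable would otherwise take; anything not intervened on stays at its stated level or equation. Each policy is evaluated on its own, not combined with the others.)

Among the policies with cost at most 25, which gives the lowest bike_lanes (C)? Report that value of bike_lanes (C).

Policy A (P − 34):
  P = 154 − 34 = 120
  C = -38 + 120 = 82
Policy B (P := 103):
  P = 103
  C = -38 + 103 = 65
Policy C (P := 221):
  P = 221
  C = -38 + 221 = 183
Comparing — Policy A: C=82, Policy B: C=65, Policy C: C=183. Lowest is 65 (Policy B).

65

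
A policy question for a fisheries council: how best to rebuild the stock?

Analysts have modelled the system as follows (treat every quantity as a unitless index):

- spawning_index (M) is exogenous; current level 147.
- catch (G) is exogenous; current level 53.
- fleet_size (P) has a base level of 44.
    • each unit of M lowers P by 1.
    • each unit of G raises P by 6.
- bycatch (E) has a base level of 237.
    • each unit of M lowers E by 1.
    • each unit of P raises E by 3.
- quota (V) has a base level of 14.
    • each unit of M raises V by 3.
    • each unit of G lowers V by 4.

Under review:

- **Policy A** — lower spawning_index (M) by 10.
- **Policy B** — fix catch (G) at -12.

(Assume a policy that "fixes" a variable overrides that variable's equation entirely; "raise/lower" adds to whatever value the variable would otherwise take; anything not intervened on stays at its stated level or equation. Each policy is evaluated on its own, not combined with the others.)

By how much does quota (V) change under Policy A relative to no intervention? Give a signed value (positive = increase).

-30

Baseline:
  M = 147
  G = 53
  V = 14 + 3·147 − 4·53 = 243
Policy A (M − 10):
  M = 147 − 10 = 137
  G = 53
  V = 14 + 3·137 − 4·53 = 213
Change in V: 213 − 243 = -30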